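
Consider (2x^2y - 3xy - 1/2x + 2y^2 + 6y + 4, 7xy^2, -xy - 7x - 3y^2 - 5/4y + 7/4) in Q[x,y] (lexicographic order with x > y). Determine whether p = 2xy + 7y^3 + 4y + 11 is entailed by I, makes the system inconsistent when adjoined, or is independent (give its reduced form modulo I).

First compute the reduced Gröbner basis of I by Buchberger's algorithm.
f_1 = 2x^2y - 3xy - 1/2x + 2y^2 + 6y + 4, LT = x^2y.
f_2 = 7xy^2, LT = xy^2.
f_3 = -xy - 7x - 3y^2 - 5/4y + 7/4, LT = xy.

S(f_1,f_2): lcm = x^2y^2. S = -3/2xy^2 - 1/4xy + y^3 + 3y^2 + 2y.
  leading term xy^2: subtract (-3/14)·f_2 from -3/2xy^2 - 1/4xy + y^3 + 3y^2 + 2y → -1/4xy + y^3 + 3y^2 + 2y
  leading term xy: subtract (1/4)·f_3 from -1/4xy + y^3 + 3y^2 + 2y → 7/4x + y^3 + 15/4y^2 + 37/16y - 7/16
  leading term x: no divisor's leading term divides it; move 7/4x to the remainder.
  leading term y^3: no divisor's leading term divides it; move y^3 to the remainder.
  leading term y^2: no divisor's leading term divides it; move 15/4y^2 to the remainder.
  leading term y: no divisor's leading term divides it; move 37/16y to the remainder.
  leading term 1: no divisor's leading term divides it; move -7/16 to the remainder.
  remainder 7/4x + y^3 + 15/4y^2 + 37/16y - 7/16 ≠ 0; add h_4 = 7/4x + y^3 + 15/4y^2 + 37/16y - 7/16 to the basis.

S(f_1,f_3): lcm = x^2y. S = -7x^2 - 3xy^2 - 11/4xy + 3/2x + y^2 + 3y + 2.
  leading term x^2: subtract (-4x)·h_4 from -7x^2 - 3xy^2 - 11/4xy + 3/2x + y^2 + 3y + 2 → 4xy^3 + 12xy^2 + 13/2xy - 1/4x + y^2 + 3y + 2
  leading term xy^3: subtract (4/7y)·f_2 from 4xy^3 + 12xy^2 + 13/2xy - 1/4x + y^2 + 3y + 2 → 12xy^2 + 13/2xy - 1/4x + y^2 + 3y + 2
  leading term xy^2: subtract (12/7)·f_2 from 12xy^2 + 13/2xy - 1/4x + y^2 + 3y + 2 → 13/2xy - 1/4x + y^2 + 3y + 2
  leading term xy: subtract (-13/2)·f_3 from 13/2xy - 1/4x + y^2 + 3y + 2 → -183/4x - 37/2y^2 - 41/8y + 107/8
  leading term x: subtract (-183/7)·h_4 from -183/4x - 37/2y^2 - 41/8y + 107/8 → 183/7y^3 + 2227/28y^2 + 6197/112y + 31/16
  leading term y^3: no divisor's leading term divides it; move 183/7y^3 to the remainder.
  leading term y^2: no divisor's leading term divides it; move 2227/28y^2 to the remainder.
  leading term y: no divisor's leading term divides it; move 6197/112y to the remainder.
  leading term 1: no divisor's leading term divides it; move 31/16 to the remainder.
  remainder 183/7y^3 + 2227/28y^2 + 6197/112y + 31/16 ≠ 0; add h_5 = 183/7y^3 + 2227/28y^2 + 6197/112y + 31/16 to the basis.

S(f_2,f_3): lcm = xy^2. S = -7xy - 3y^3 - 5/4y^2 + 7/4y.
  leading term xy: subtract (7)·f_3 from -7xy - 3y^3 - 5/4y^2 + 7/4y → 49x - 3y^3 + 79/4y^2 + 21/2y - 49/4
  leading term x: subtract (28)·h_4 from 49x - 3y^3 + 79/4y^2 + 21/2y - 49/4 → -31y^3 - 341/4y^2 - 217/4y
  leading term y^3: subtract (-217/183)·h_5 from -31y^3 - 341/4y^2 - 217/4y → 3317/366y^2 + 33263/2928y + 6727/2928
  leading term y^2: no divisor's leading term divides it; move 3317/366y^2 to the remainder.
  leading term y: no divisor's leading term divides it; move 33263/2928y to the remainder.
  leading term 1: no divisor's leading term divides it; move 6727/2928 to the remainder.
  remainder 3317/366y^2 + 33263/2928y + 6727/2928 ≠ 0; add h_6 = 3317/366y^2 + 33263/2928y + 6727/2928 to the basis.

S(f_1,h_4): lcm = x^2y. S = -4/7xy^4 - 15/7xy^3 - 37/28xy^2 - 5/4xy - 1/4x + y^2 + 3y + 2.
  leading term xy^4: subtract (-4/49y^2)·f_2 from -4/7xy^4 - 15/7xy^3 - 37/28xy^2 - 5/4xy - 1/4x + y^2 + 3y + 2 → -15/7xy^3 - 37/28xy^2 - 5/4xy - 1/4x + y^2 + 3y + 2
  leading term xy^3: subtract (-15/49y)·f_2 from -15/7xy^3 - 37/28xy^2 - 5/4xy - 1/4x + y^2 + 3y + 2 → -37/28xy^2 - 5/4xy - 1/4x + y^2 + 3y + 2
  leading term xy^2: subtract (-37/196)·f_2 from -37/28xy^2 - 5/4xy - 1/4x + y^2 + 3y + 2 → -5/4xy - 1/4x + y^2 + 3y + 2
  leading term xy: subtract (5/4)·f_3 from -5/4xy - 1/4x + y^2 + 3y + 2 → 17/2x + 19/4y^2 + 73/16y - 3/16
  leading term x: subtract (34/7)·h_4 from 17/2x + 19/4y^2 + 73/16y - 3/16 → -34/7y^3 - 377/28y^2 - 747/112y + 31/16
  leading term y^3: subtract (-34/183)·h_5 from -34/7y^3 - 377/28y^2 - 747/112y + 31/16 → 961/732y^2 + 10571/2928y + 6727/2928
  leading term y^2: subtract (31/214)·h_6 from 961/732y^2 + 10571/2928y + 6727/2928 → 6727/3424y + 6727/3424
  leading term y: no divisor's leading term divides it; move 6727/3424y to the remainder.
  leading term 1: no divisor's leading term divides it; move 6727/3424 to the remainder.
  remainder 6727/3424y + 6727/3424 ≠ 0; add h_7 = 6727/3424y + 6727/3424 to the basis.

The other S-polynomials (S(f_2,h_4), S(f_3,h_4), S(f_1,h_5), S(f_2,h_5), S(f_3,h_5), S(h_4,h_5), S(f_1,h_6), S(f_2,h_6), S(f_3,h_6), S(h_4,h_6), S(h_5,h_6), S(f_1,h_7), S(f_2,h_7), S(f_3,h_7), S(h_4,h_7), S(h_5,h_7), S(h_6,h_7)) all reduce to 0 modulo the current basis, so we have a Gröbner basis.
Inter-reduce: drop elements whose leading term is divisible by another's, tail-reduce, and make monic.
Reduced Gröbner basis: {x, y + 1}.
Label its elements g_1 = x, g_2 = y + 1.

Reduce p = 2xy + 7y^3 + 4y + 11 modulo G:
  leading term xy: subtract (2y)·g_1 from 2xy + 7y^3 + 4y + 11 → 7y^3 + 4y + 11
  leading term y^3: subtract (7y^2)·g_2 from 7y^3 + 4y + 11 → -7y^2 + 4y + 11
  leading term y^2: subtract (-7y)·g_2 from -7y^2 + 4y + 11 → 11y + 11
  leading term y: subtract (11)·g_2 from 11y + 11 → 0
  normal form = 0.
Since the normal form is 0, p ∈ I.

2xy + 7y^3 + 4y + 11 lies in I (it reduces to 0).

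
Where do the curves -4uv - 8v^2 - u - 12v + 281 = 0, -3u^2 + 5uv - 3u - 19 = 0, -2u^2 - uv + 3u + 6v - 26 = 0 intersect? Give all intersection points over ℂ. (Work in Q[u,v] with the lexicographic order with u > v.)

{(1, 5)}

Compute a lex Gröbner basis by Buchberger's algorithm.
f_1 = -4uv - u - 8v^2 - 12v + 281, LT = uv.
f_2 = -3u^2 + 5uv - 3u - 19, LT = u^2.
f_3 = -2u^2 - uv + 3u + 6v - 26, LT = u^2.

S(f_1,f_2): lcm = u^2v. S = 1/4u^2 + 11/3uv^2 + 2uv - 281/4u - 19/3v.
  reduce S modulo (f_1, f_2, f_3):
  remainder -567/8u - 22/3v^3 - 14v^2 + 987/4v + 2491/24 ≠ 0; add h_4 = -567/8u - 22/3v^3 - 14v^2 + 987/4v + 2491/24 to the basis.

S(f_1,f_3): lcm = u^2v. S = 1/4u^2 + 3/2uv^2 + 9/2uv - 281/4u + 3v^2 - 13v.
  reduce S modulo (f_1, f_2, f_3, h_4):
  remainder 45029/10206v^3 + 3467/972v^2 - 221159/1296v + 17355385/81648 ≠ 0; add h_5 = 45029/10206v^3 + 3467/972v^2 - 221159/1296v + 17355385/81648 to the basis.

S(f_2,f_3): lcm = u^2. S = -13/6uv + 5/2u + 3v - 20/3.
  reduce S modulo (f_1, f_2, f_3, h_4, h_5):
  remainder 179528/45029v^2 + 356491/45029v - 6270655/45029 ≠ 0; add h_6 = 179528/45029v^2 + 356491/45029v - 6270655/45029 to the basis.

S(f_1,h_4): lcm = uv. S = 1/4u - 176/1701v^4 - 16/81v^3 + 148/27v^2 + 7594/1701v - 281/4.
  reduce S modulo (f_1, f_2, f_3, h_4, h_5, h_6):
  remainder 1869741225/1010495789v - 9348706125/1010495789 ≠ 0; add h_7 = 1869741225/1010495789v - 9348706125/1010495789 to the basis.

The other S-polynomials (S(f_2,h_4), S(f_3,h_4), S(f_1,h_5), S(f_2,h_5), S(f_3,h_5), S(h_4,h_5), S(f_1,h_6), S(f_2,h_6), S(f_3,h_6), S(h_4,h_6), S(h_5,h_6), S(f_1,h_7), S(f_2,h_7), S(f_3,h_7), S(h_4,h_7), S(h_5,h_7), S(h_6,h_7)) all reduce to 0 modulo the current basis, so we have a Gröbner basis.
Inter-reduce: drop elements whose leading term is divisible by another's, tail-reduce, and make monic.
Reduced Gröbner basis: {u - 1, v - 5}.

A lex Gröbner basis eliminates variables successively. Here v - 5 depends only on v, with roots {5}; lifting each root through the earlier basis elements recovers the full solutions.
  v = 5: the earlier basis element becomes u - 1 = 0, giving u = 1 — point (1, 5).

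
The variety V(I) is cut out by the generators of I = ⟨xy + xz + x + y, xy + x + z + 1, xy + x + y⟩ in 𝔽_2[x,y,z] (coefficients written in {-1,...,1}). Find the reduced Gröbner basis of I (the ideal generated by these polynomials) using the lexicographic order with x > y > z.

G = {x, y, z + 1}

f_1 = xy + xz + x + y, LT = xy.
f_2 = xy + x + z + 1, LT = xy.
f_3 = xy + x + y, LT = xy.

S(f_1,f_2): lcm = xy. S = xz + y + z + 1.
  leading term xz: no divisor's leading term divides it; move xz to the remainder.
  leading term y: no divisor's leading term divides it; move y to the remainder.
  leading term z: no divisor's leading term divides it; move z to the remainder.
  leading term 1: no divisor's leading term divides it; move 1 to the remainder.
  remainder xz + y + z + 1 ≠ 0; add g_4 = xz + y + z + 1 to the basis.

S(f_1,f_3): lcm = xy. S = xz.
  leading term xz: subtract (1)·g_4 from xz → y + z + 1
  leading term y: no divisor's leading term divides it; move y to the remainder.
  leading term z: no divisor's leading term divides it; move z to the remainder.
  leading term 1: no divisor's leading term divides it; move 1 to the remainder.
  remainder y + z + 1 ≠ 0; add g_5 = y + z + 1 to the basis.

S(f_1,g_4): lcm = xyz. S = xz² + xz + y² + y.
  leading term xz²: subtract (z)·g_4 from xz² + xz + y² + y → xz + y² + yz + y + z² + z
  leading term xz: subtract (1)·g_4 from xz + y² + yz + y + z² + z → y² + yz + z² + 1
  leading term y²: subtract (y)·g_5 from y² + yz + z² + 1 → y + z² + 1
  leading term y: subtract (1)·g_5 from y + z² + 1 → z² + z
  leading term z²: no divisor's leading term divides it; move z² to the remainder.
  leading term z: no divisor's leading term divides it; move z to the remainder.
  remainder z² + z ≠ 0; add g_6 = z² + z to the basis.

S(f_1,g_5): lcm = xy. S = y.
  leading term y: subtract (1)·g_5 from y → z + 1
  leading term z: no divisor's leading term divides it; move z to the remainder.
  leading term 1: no divisor's leading term divides it; move 1 to the remainder.
  remainder z + 1 ≠ 0; add g_7 = z + 1 to the basis.

S(g_4,g_7): lcm = xz. S = x + y + z + 1.
  leading term x: no divisor's leading term divides it; move x to the remainder.
  leading term y: subtract (1)·g_5 from y + z + 1 → 0
  remainder x ≠ 0; add g_8 = x to the basis.

The other S-polynomials (S(f_2,f_3), S(f_2,g_4), S(f_3,g_4), S(f_2,g_5), S(f_3,g_5), S(g_4,g_5), S(f_1,g_6), S(f_2,g_6), S(f_3,g_6), S(g_4,g_6), S(g_5,g_6), S(f_1,g_7), S(f_2,g_7), S(f_3,g_7), S(g_5,g_7), S(g_6,g_7), S(f_1,g_8), S(f_2,g_8), S(f_3,g_8), S(g_4,g_8), S(g_5,g_8), S(g_6,g_8), S(g_7,g_8)) all reduce to 0 modulo the current basis, so we have a Gröbner basis.
Inter-reduce: drop elements whose leading term is divisible by another's, tail-reduce, and make monic.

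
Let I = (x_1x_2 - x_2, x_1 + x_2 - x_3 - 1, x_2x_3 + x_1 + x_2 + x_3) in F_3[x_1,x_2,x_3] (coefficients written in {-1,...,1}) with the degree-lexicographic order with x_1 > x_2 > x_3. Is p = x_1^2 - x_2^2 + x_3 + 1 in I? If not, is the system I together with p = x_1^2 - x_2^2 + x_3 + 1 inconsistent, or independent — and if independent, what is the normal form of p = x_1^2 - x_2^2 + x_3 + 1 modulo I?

First compute the reduced Gröbner basis of I by Buchberger's algorithm.
f_1 = x_1x_2 - x_2, LT = x_1x_2.
f_2 = x_1 + x_2 - x_3 - 1, LT = x_1.
f_3 = x_2x_3 + x_1 + x_2 + x_3, LT = x_2x_3.

S(f_1,f_2): lcm = x_1x_2. S = -x_2^2 + x_2x_3.
  reduce S modulo (f_1, f_2, f_3):
  remainder -x_2^2 + x_3 - 1 ≠ 0; add h_4 = -x_2^2 + x_3 - 1 to the basis.

S(f_1,f_3): lcm = x_1x_2x_3. S = -x_1^2 - x_1x_2 - x_1x_3 - x_2x_3.
  reduce S modulo (f_1, f_2, f_3, h_4):
  remainder x_3^2 + x_2 + x_3 + 1 ≠ 0; add h_5 = x_3^2 + x_2 + x_3 + 1 to the basis.

The other S-polynomials (S(f_2,f_3), S(f_1,h_4), S(f_2,h_4), S(f_3,h_4), S(f_1,h_5), S(f_2,h_5), S(f_3,h_5), S(h_4,h_5)) all reduce to 0 modulo the current basis, so we have a Gröbner basis.
Inter-reduce: drop elements whose leading term is divisible by another's, tail-reduce, and make monic.
Reduced Gröbner basis: {x_2^2 - x_3 + 1, x_2x_3 - x_3 + 1, x_3^2 + x_2 + x_3 + 1, x_1 + x_2 - x_3 - 1}.
Label its elements g_1 = x_2^2 - x_3 + 1, g_2 = x_2x_3 - x_3 + 1, g_3 = x_3^2 + x_2 + x_3 + 1, g_4 = x_1 + x_2 - x_3 - 1.

Reduce p = x_1^2 - x_2^2 + x_3 + 1 modulo G:
  leading term x_1^2: subtract (x_1)·g_4 from x_1^2 - x_2^2 + x_3 + 1 → -x_1x_2 + x_1x_3 - x_2^2 + x_1 + x_3 + 1
  leading term x_1x_2: subtract (-x_2)·g_4 from -x_1x_2 + x_1x_3 - x_2^2 + x_1 + x_3 + 1 → x_1x_3 - x_2x_3 + x_1 - x_2 + x_3 + 1
  leading term x_1x_3: subtract (x_3)·g_4 from x_1x_3 - x_2x_3 + x_1 - x_2 + x_3 + 1 → x_2x_3 + x_3^2 + x_1 - x_2 - x_3 + 1
  leading term x_2x_3: subtract (1)·g_2 from x_2x_3 + x_3^2 + x_1 - x_2 - x_3 + 1 → x_3^2 + x_1 - x_2
  leading term x_3^2: subtract (1)·g_3 from x_3^2 + x_1 - x_2 → x_1 + x_2 - x_3 - 1
  leading term x_1: subtract (1)·g_4 from x_1 + x_2 - x_3 - 1 → 0
  normal form = 0.
Since the normal form is 0, p ∈ I.

x_1^2 - x_2^2 + x_3 + 1 lies in I (it reduces to 0).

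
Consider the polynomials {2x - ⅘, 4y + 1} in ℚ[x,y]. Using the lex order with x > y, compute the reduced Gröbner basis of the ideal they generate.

f_1 = 2x - ⅘, LT = x.
f_2 = 4y + 1, LT = y.

S(f_1,f_2): leading monomials are coprime, so the S-polynomial reduces to 0 (Buchberger's first criterion).
Every S-polynomial of the final basis reduces to 0, so we have a Gröbner basis.

G = {x - ⅖, y + ¼}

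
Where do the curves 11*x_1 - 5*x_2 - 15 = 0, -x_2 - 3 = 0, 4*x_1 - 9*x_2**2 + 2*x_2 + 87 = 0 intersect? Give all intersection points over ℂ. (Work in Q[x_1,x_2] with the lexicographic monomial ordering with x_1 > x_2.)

{(0, -3)}

Compute a lex Gröbner basis by Buchberger's algorithm.
f_1 = 11*x_1 - 5*x_2 - 15, LT = x_1.
f_2 = -x_2 - 3, LT = x_2.
f_3 = 4*x_1 - 9*x_2**2 + 2*x_2 + 87, LT = x_1.

The S-polynomials (S(f_1,f_2), S(f_1,f_3), S(f_2,f_3)) all reduce to 0 modulo the current basis, so we have a Gröbner basis.
Inter-reduce: drop elements whose leading term is divisible by another's, tail-reduce, and make monic.
Reduced Gröbner basis: {x_1, x_2 + 3}.

Since the basis is lex-ordered, x_2 + 3 is univariate in x_2. Its roots are {-3}. Back-substituting each root into the other basis elements fixes the other coordinates.
  x_2 = -3: the earlier basis element becomes x_1 = 0, giving x_1 = 0 — point (0, -3).
Check: every point annihilates each of the original generators.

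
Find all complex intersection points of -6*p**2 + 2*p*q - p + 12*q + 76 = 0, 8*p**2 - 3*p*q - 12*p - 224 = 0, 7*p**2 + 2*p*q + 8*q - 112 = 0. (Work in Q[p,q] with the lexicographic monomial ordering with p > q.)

Compute a lex Gröbner basis by Buchberger's algorithm.
f_1 = -6*p**2 + 2*p*q - p + 12*q + 76, LT = p**2.
f_2 = 8*p**2 - 3*p*q - 12*p - 224, LT = p**2.
f_3 = 7*p**2 + 2*p*q + 8*q - 112, LT = p**2.

S(f_1,f_2): lcm = p**2. S = 1/24*p*q + 5/3*p - 2*q + 46/3.
  leading term p*q: no divisor's leading term divides it; move 1/24*p*q to the remainder.
  leading term p: no divisor's leading term divides it; move 5/3*p to the remainder.
  leading term q: no divisor's leading term divides it; move -2*q to the remainder.
  leading term 1: no divisor's leading term divides it; move 46/3 to the remainder.
  remainder 1/24*p*q + 5/3*p - 2*q + 46/3 ≠ 0; add h_4 = 1/24*p*q + 5/3*p - 2*q + 46/3 to the basis.

S(f_1,f_3): lcm = p**2. S = -13/21*p*q + 1/6*p - 22/7*q + 10/3.
  leading term p*q: subtract (-104/7)·h_4 from -13/21*p*q + 1/6*p - 22/7*q + 10/3 → 349/14*p - 230/7*q + 1618/7
  leading term p: no divisor's leading term divides it; move 349/14*p to the remainder.
  leading term q: no divisor's leading term divides it; move -230/7*q to the remainder.
  leading term 1: no divisor's leading term divides it; move 1618/7 to the remainder.
  remainder 349/14*p - 230/7*q + 1618/7 ≠ 0; add h_5 = 349/14*p - 230/7*q + 1618/7 to the basis.

S(f_1,h_4): lcm = p**2*q. S = -40*p**2 - 1/3*p*q**2 + 289/6*p*q - 368*p - 2*q**2 - 38/3*q.
  leading term p**2: subtract (20/3)·f_1 from -40*p**2 - 1/3*p*q**2 + 289/6*p*q - 368*p - 2*q**2 - 38/3*q → -1/3*p*q**2 + 209/6*p*q - 1084/3*p - 2*q**2 - 278/3*q - 1520/3
  leading term p*q**2: subtract (-8*q)·h_4 from -1/3*p*q**2 + 209/6*p*q - 1084/3*p - 2*q**2 - 278/3*q - 1520/3 → 289/6*p*q - 1084/3*p - 18*q**2 + 30*q - 1520/3
  leading term p*q: subtract (1156)·h_4 from 289/6*p*q - 1084/3*p - 18*q**2 + 30*q - 1520/3 → -2288*p - 18*q**2 + 2342*q - 18232
  leading term p: subtract (-32032/349)·h_5 from -2288*p - 18*q**2 + 2342*q - 18232 → -18*q**2 - 235122/349*q + 1041000/349
  leading term q**2: no divisor's leading term divides it; move -18*q**2 to the remainder.
  leading term q: no divisor's leading term divides it; move -235122/349*q to the remainder.
  leading term 1: no divisor's leading term divides it; move 1041000/349 to the remainder.
  remainder -18*q**2 - 235122/349*q + 1041000/349 ≠ 0; add h_6 = -18*q**2 - 235122/349*q + 1041000/349 to the basis.

S(f_3,h_4): lcm = p**2*q. S = -40*p**2 + 2/7*p*q**2 + 48*p*q - 368*p + 8/7*q**2 - 16*q.
  leading term p**2: subtract (20/3)·f_1 from -40*p**2 + 2/7*p*q**2 + 48*p*q - 368*p + 8/7*q**2 - 16*q → 2/7*p*q**2 + 104/3*p*q - 1084/3*p + 8/7*q**2 - 96*q - 1520/3
  leading term p*q**2: subtract (48/7*q)·h_4 from 2/7*p*q**2 + 104/3*p*q - 1084/3*p + 8/7*q**2 - 96*q - 1520/3 → 488/21*p*q - 1084/3*p + 104/7*q**2 - 1408/7*q - 1520/3
  leading term p*q: subtract (3904/7)·h_4 from 488/21*p*q - 1084/3*p + 104/7*q**2 - 1408/7*q - 1520/3 → -9036/7*p + 104/7*q**2 + 6400/7*q - 63408/7
  leading term p: subtract (-18072/349)·h_5 from -9036/7*p + 104/7*q**2 + 6400/7*q - 63408/7 → 104/7*q**2 - 1922960/2443*q + 1015872/349
  leading term q**2: subtract (-52/63)·h_6 from 104/7*q**2 - 1922960/2443*q + 1015872/349 → -9844328/7329*q + 39377312/7329
  leading term q: no divisor's leading term divides it; move -9844328/7329*q to the remainder.
  leading term 1: no divisor's leading term divides it; move 39377312/7329 to the remainder.
  remainder -9844328/7329*q + 39377312/7329 ≠ 0; add h_7 = -9844328/7329*q + 39377312/7329 to the basis.

The other S-polynomials (S(f_2,f_3), S(f_2,h_4), S(f_1,h_5), S(f_2,h_5), S(f_3,h_5), S(h_4,h_5), S(f_1,h_6), S(f_2,h_6), S(f_3,h_6), S(h_4,h_6), S(h_5,h_6), S(f_1,h_7), S(f_2,h_7), S(f_3,h_7), S(h_4,h_7), S(h_5,h_7), S(h_6,h_7)) all reduce to 0 modulo the current basis, so we have a Gröbner basis.
Inter-reduce: drop elements whose leading term is divisible by another's, tail-reduce, and make monic.
Reduced Gröbner basis: {p + 4, q - 4}.

Since the basis is lex-ordered, q - 4 is univariate in q. Its roots are {4}. Back-substituting each root into the other basis elements fixes the other coordinates.
  q = 4: the earlier basis element becomes p + 4 = 0, giving p = -4 — point (-4, 4).

{(-4, 4)}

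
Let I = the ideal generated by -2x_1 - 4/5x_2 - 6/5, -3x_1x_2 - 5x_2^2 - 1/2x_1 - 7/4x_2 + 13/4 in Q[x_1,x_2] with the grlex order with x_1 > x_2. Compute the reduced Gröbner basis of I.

G = {x_2^2 - 5/76x_2 - 71/76, x_1 + 2/5x_2 + 3/5}

The reduced Gröbner basis is the canonical form of the ideal for this ordering.

f_1 = -2x_1 - 4/5x_2 - 6/5, LT = x_1.
f_2 = -3x_1x_2 - 5x_2^2 - 1/2x_1 - 7/4x_2 + 13/4, LT = x_1x_2.

S(f_1,f_2): lcm = x_1x_2. S = -19/15x_2^2 - 1/6x_1 + 1/60x_2 + 13/12.
  reduce S modulo (f_1, f_2):
  remainder -19/15x_2^2 + 1/12x_2 + 71/60 ≠ 0; add g_3 = -19/15x_2^2 + 1/12x_2 + 71/60 to the basis.

The other S-polynomials (S(f_1,g_3), S(f_2,g_3)) all reduce to 0 modulo the current basis, so we have a Gröbner basis.
Inter-reduce: drop elements whose leading term is divisible by another's, tail-reduce, and make monic.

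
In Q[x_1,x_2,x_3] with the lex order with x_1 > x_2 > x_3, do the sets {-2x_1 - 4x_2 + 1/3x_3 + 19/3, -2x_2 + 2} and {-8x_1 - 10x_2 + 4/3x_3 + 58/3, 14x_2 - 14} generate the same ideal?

Yes, the ideals are equal.

For a fixed monomial order, each ideal has a unique reduced Gröbner basis; comparing bases decides equality.
Buchberger on the first generating set:
f_1 = -2x_1 - 4x_2 + 1/3x_3 + 19/3, LT = x_1.
f_2 = -2x_2 + 2, LT = x_2.

The S-polynomials (S(f_1,f_2)) all reduce to 0 modulo the current basis, so we have a Gröbner basis.
Inter-reduce: drop elements whose leading term is divisible by another's, tail-reduce, and make monic.
Reduced Gröbner basis: {x_1 - 1/6x_3 - 7/6, x_2 - 1}.

Buchberger on the second generating set:
h_1 = -8x_1 - 10x_2 + 4/3x_3 + 58/3, LT = x_1.
h_2 = 14x_2 - 14, LT = x_2.

The S-polynomials (S(h_1,h_2)) all reduce to 0 modulo the current basis, so we have a Gröbner basis.
Inter-reduce: drop elements whose leading term is divisible by another's, tail-reduce, and make monic.
Reduced Gröbner basis: {x_1 - 1/6x_3 - 7/6, x_2 - 1}.

Same reduced basis, so the two generating sets span the same ideal.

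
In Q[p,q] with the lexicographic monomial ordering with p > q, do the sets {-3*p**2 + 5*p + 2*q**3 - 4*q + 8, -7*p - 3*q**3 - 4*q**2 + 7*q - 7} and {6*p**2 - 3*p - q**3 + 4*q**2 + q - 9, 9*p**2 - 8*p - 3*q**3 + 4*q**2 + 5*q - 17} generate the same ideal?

Since reduced Gröbner bases are canonical representatives of ideals under a given ordering, it suffices to compute and compare them.
Buchberger on the first generating set:
f_1 = -3*p**2 + 5*p + 2*q**3 - 4*q + 8, LT = p**2.
f_2 = -7*p - 3*q**3 - 4*q**2 + 7*q - 7, LT = p.

S(f_1,f_2): lcm = p**2. S = -3/7*p*q**3 - 4/7*p*q**2 + p*q - 8/3*p - 2/3*q**3 + 4/3*q - 8/3.
  reduce S modulo (f_1, f_2):
  remainder 9/49*q**6 + 24/49*q**5 - 26/49*q**4 - 5/21*q**3 + 65/21*q**2 - 7/3*q ≠ 0; add g_3 = 9/49*q**6 + 24/49*q**5 - 26/49*q**4 - 5/21*q**3 + 65/21*q**2 - 7/3*q to the basis.

The other S-polynomials (S(f_1,g_3), S(f_2,g_3)) all reduce to 0 modulo the current basis, so we have a Gröbner basis.
Inter-reduce: drop elements whose leading term is divisible by another's, tail-reduce, and make monic.
Reduced Gröbner basis: {p + 3/7*q**3 + 4/7*q**2 - q + 1, q**6 + 8/3*q**5 - 26/9*q**4 - 35/27*q**3 + 455/27*q**2 - 343/27*q}.

Buchberger on the second generating set:
h_1 = 6*p**2 - 3*p - q**3 + 4*q**2 + q - 9, LT = p**2.
h_2 = 9*p**2 - 8*p - 3*q**3 + 4*q**2 + 5*q - 17, LT = p**2.

S(h_1,h_2): lcm = p**2. S = 7/18*p + 1/6*q**3 + 2/9*q**2 - 7/18*q + 7/18.
  reduce S modulo (h_1, h_2):
  remainder 7/18*p + 1/6*q**3 + 2/9*q**2 - 7/18*q + 7/18 ≠ 0; add k_3 = 7/18*p + 1/6*q**3 + 2/9*q**2 - 7/18*q + 7/18 to the basis.

S(h_1,k_3): lcm = p**2. S = -3/7*p*q**3 - 4/7*p*q**2 + p*q - 3/2*p - 1/6*q**3 + 2/3*q**2 + 1/6*q - 3/2.
  reduce S modulo (h_1, h_2, k_3):
  remainder 9/49*q**6 + 24/49*q**5 - 26/49*q**4 - 5/21*q**3 + 65/21*q**2 - 7/3*q ≠ 0; add k_4 = 9/49*q**6 + 24/49*q**5 - 26/49*q**4 - 5/21*q**3 + 65/21*q**2 - 7/3*q to the basis.

The other S-polynomials (S(h_2,k_3), S(h_1,k_4), S(h_2,k_4), S(k_3,k_4)) all reduce to 0 modulo the current basis, so we have a Gröbner basis.
Inter-reduce: drop elements whose leading term is divisible by another's, tail-reduce, and make monic.
Reduced Gröbner basis: {p + 3/7*q**3 + 4/7*q**2 - q + 1, q**6 + 8/3*q**5 - 26/9*q**4 - 35/27*q**3 + 455/27*q**2 - 343/27*q}.

These coincide, so the ideals are equal.

Yes, the ideals are equal.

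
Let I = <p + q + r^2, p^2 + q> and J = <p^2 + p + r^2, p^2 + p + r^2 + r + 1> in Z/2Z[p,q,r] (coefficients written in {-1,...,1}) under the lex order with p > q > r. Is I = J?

For a fixed monomial order, each ideal has a unique reduced Gröbner basis; comparing bases decides equality.
Buchberger on the first generating set:
f_1 = p + q + r^2, LT = p.
f_2 = p^2 + q, LT = p^2.

S(f_1,f_2): lcm = p^2. S = pq + pr^2 + q.
  leading term pq: subtract (q)·f_1 from pq + pr^2 + q → pr^2 + q^2 + qr^2 + q
  leading term pr^2: subtract (r^2)·f_1 from pr^2 + q^2 + qr^2 + q → q^2 + q + r^4
  leading term q^2: no divisor's leading term divides it; move q^2 to the remainder.
  leading term q: no divisor's leading term divides it; move q to the remainder.
  leading term r^4: no divisor's leading term divides it; move r^4 to the remainder.
  remainder q^2 + q + r^4 ≠ 0; add g_3 = q^2 + q + r^4 to the basis.

The other S-polynomials (S(f_1,g_3), S(f_2,g_3)) all reduce to 0 modulo the current basis, so we have a Gröbner basis.
Inter-reduce: drop elements whose leading term is divisible by another's, tail-reduce, and make monic.
Reduced Gröbner basis: {p + q + r^2, q^2 + q + r^4}.

Buchberger on the second generating set:
h_1 = p^2 + p + r^2, LT = p^2.
h_2 = p^2 + p + r^2 + r + 1, LT = p^2.

S(h_1,h_2): lcm = p^2. S = r + 1.
  leading term r: no divisor's leading term divides it; move r to the remainder.
  leading term 1: no divisor's leading term divides it; move 1 to the remainder.
  remainder r + 1 ≠ 0; add k_3 = r + 1 to the basis.

The other S-polynomials (S(h_1,k_3), S(h_2,k_3)) all reduce to 0 modulo the current basis, so we have a Gröbner basis.
Inter-reduce: drop elements whose leading term is divisible by another's, tail-reduce, and make monic.
Reduced Gröbner basis: {p^2 + p + 1, r + 1}.

These differ, so the ideals are not equal.

No, the ideals differ.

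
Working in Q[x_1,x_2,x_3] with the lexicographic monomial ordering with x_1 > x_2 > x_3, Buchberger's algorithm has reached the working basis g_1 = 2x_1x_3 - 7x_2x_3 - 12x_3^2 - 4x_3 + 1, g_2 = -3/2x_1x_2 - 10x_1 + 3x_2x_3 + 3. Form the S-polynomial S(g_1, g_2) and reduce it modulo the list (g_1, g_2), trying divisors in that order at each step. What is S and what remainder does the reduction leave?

lcm(LM(g_1), LM(g_2)) = x_1x_2x_3.
S = (lcm/LT(g_1))·g_1 − (lcm/LT(g_2))·g_2 = -20/3x_1x_3 - 7/2x_2^2x_3 - 4x_2x_3^2 - 2x_2x_3 + 1/2x_2 + 2x_3.
Reduce S modulo (g_1, g_2) in that order:
  leading term x_1x_3: subtract (-10/3)·g_1 from -20/3x_1x_3 - 7/2x_2^2x_3 - 4x_2x_3^2 - 2x_2x_3 + 1/2x_2 + 2x_3 → -7/2x_2^2x_3 - 4x_2x_3^2 - 76/3x_2x_3 + 1/2x_2 - 40x_3^2 - 34/3x_3 + 10/3
  leading term x_2^2x_3: no divisor's leading term divides it; move -7/2x_2^2x_3 to the remainder.
  leading term x_2x_3^2: no divisor's leading term divides it; move -4x_2x_3^2 to the remainder.
  leading term x_2x_3: no divisor's leading term divides it; move -76/3x_2x_3 to the remainder.
  leading term x_2: no divisor's leading term divides it; move 1/2x_2 to the remainder.
  leading term x_3^2: no divisor's leading term divides it; move -40x_3^2 to the remainder.
  leading term x_3: no divisor's leading term divides it; move -34/3x_3 to the remainder.
  leading term 1: no divisor's leading term divides it; move 10/3 to the remainder.
The remainder -7/2x_2^2x_3 - 4x_2x_3^2 - 76/3x_2x_3 + 1/2x_2 - 40x_3^2 - 34/3x_3 + 10/3 is nonzero, so it would be added as the next basis element.

S(g_1, g_2) = -20/3x_1x_3 - 7/2x_2^2x_3 - 4x_2x_3^2 - 2x_2x_3 + 1/2x_2 + 2x_3; remainder on division = -7/2x_2^2x_3 - 4x_2x_3^2 - 76/3x_2x_3 + 1/2x_2 - 40x_3^2 - 34/3x_3 + 10/3.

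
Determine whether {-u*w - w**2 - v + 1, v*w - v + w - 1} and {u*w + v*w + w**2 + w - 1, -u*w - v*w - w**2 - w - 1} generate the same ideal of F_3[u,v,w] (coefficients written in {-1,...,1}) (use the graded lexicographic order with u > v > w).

Two ideals are equal iff their reduced Gröbner bases coincide (the reduced basis is unique for a fixed ordering).
Buchberger on the first generating set:
f_1 = -u*w - w**2 - v + 1, LT = u*w.
f_2 = v*w - v + w - 1, LT = v*w.

S(f_1,f_2): lcm = u*v*w. S = v*w**2 + u*v - u*w + v**2 + u - v.
  reduce S modulo (f_1, f_2):
  remainder u*v + v**2 + u + v ≠ 0; add g_3 = u*v + v**2 + u + v to the basis.

The other S-polynomials (S(f_1,g_3), S(f_2,g_3)) all reduce to 0 modulo the current basis, so we have a Gröbner basis.
Inter-reduce: drop elements whose leading term is divisible by another's, tail-reduce, and make monic.
Reduced Gröbner basis: {u*v + v**2 + u + v, u*w + w**2 + v - 1, v*w - v + w - 1}.

Buchberger on the second generating set:
h_1 = u*w + v*w + w**2 + w - 1, LT = u*w.
h_2 = -u*w - v*w - w**2 - w - 1, LT = u*w.

S(h_1,h_2): lcm = u*w. S = 1.
  reduce S modulo (h_1, h_2):
  remainder 1 ≠ 0; add k_3 = 1 to the basis.

The other S-polynomials (S(h_1,k_3), S(h_2,k_3)) all reduce to 0 modulo the current basis, so we have a Gröbner basis.
Inter-reduce: drop elements whose leading term is divisible by another's, tail-reduce, and make monic.
Reduced Gröbner basis: {1}.

The bases are distinct; the ideals are different.
The same test decides containment: I ⊆ J iff every generator of I reduces to 0 modulo a Gröbner basis of J.

No, the ideals differ.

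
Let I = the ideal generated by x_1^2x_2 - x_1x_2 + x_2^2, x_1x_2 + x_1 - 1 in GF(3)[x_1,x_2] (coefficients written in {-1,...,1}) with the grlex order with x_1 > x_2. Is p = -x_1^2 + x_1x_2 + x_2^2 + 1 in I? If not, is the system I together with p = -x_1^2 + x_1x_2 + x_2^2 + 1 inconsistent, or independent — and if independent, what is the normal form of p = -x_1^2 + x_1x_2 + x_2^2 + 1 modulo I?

-x_1^2 + x_1x_2 + x_2^2 + 1 lies in I (it reduces to 0).

First compute the reduced Gröbner basis of I by Buchberger's algorithm.
f_1 = x_1^2x_2 - x_1x_2 + x_2^2, LT = x_1^2x_2.
f_2 = x_1x_2 + x_1 - 1, LT = x_1x_2.

S(f_1,f_2): lcm = x_1^2x_2. S = -x_1^2 - x_1x_2 + x_2^2 + x_1.
  leading term x_1^2: no divisor's leading term divides it; move -x_1^2 to the remainder.
  leading term x_1x_2: subtract (-1)·f_2 from -x_1x_2 + x_2^2 + x_1 → x_2^2 - x_1 - 1
  leading term x_2^2: no divisor's leading term divides it; move x_2^2 to the remainder.
  leading term x_1: no divisor's leading term divides it; move -x_1 to the remainder.
  leading term 1: no divisor's leading term divides it; move -1 to the remainder.
  remainder -x_1^2 + x_2^2 - x_1 - 1 ≠ 0; add h_3 = -x_1^2 + x_2^2 - x_1 - 1 to the basis.

S(f_1,h_3): lcm = x_1^2x_2. S = x_2^3 + x_1x_2 + x_2^2 - x_2.
  leading term x_2^3: no divisor's leading term divides it; move x_2^3 to the remainder.
  leading term x_1x_2: subtract (1)·f_2 from x_1x_2 + x_2^2 - x_2 → x_2^2 - x_1 - x_2 + 1
  leading term x_2^2: no divisor's leading term divides it; move x_2^2 to the remainder.
  leading term x_1: no divisor's leading term divides it; move -x_1 to the remainder.
  leading term x_2: no divisor's leading term divides it; move -x_2 to the remainder.
  leading term 1: no divisor's leading term divides it; move 1 to the remainder.
  remainder x_2^3 + x_2^2 - x_1 - x_2 + 1 ≠ 0; add h_4 = x_2^3 + x_2^2 - x_1 - x_2 + 1 to the basis.

The other S-polynomials (S(f_2,h_3), S(f_1,h_4), S(f_2,h_4), S(h_3,h_4)) all reduce to 0 modulo the current basis, so we have a Gröbner basis.
Inter-reduce: drop elements whose leading term is divisible by another's, tail-reduce, and make monic.
Reduced Gröbner basis: {x_2^3 + x_2^2 - x_1 - x_2 + 1, x_1^2 - x_2^2 + x_1 + 1, x_1x_2 + x_1 - 1}.
Label its elements g_1 = x_2^3 + x_2^2 - x_1 - x_2 + 1, g_2 = x_1^2 - x_2^2 + x_1 + 1, g_3 = x_1x_2 + x_1 - 1.

Reduce p = -x_1^2 + x_1x_2 + x_2^2 + 1 modulo G:
  leading term x_1^2: subtract (-1)·g_2 from -x_1^2 + x_1x_2 + x_2^2 + 1 → x_1x_2 + x_1 - 1
  leading term x_1x_2: subtract (1)·g_3 from x_1x_2 + x_1 - 1 → 0
  normal form = 0.
Since the normal form is 0, p ∈ I.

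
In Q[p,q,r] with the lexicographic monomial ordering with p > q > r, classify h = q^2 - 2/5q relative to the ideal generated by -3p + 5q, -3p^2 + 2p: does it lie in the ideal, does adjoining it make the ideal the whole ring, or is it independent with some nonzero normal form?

First compute the reduced Gröbner basis of I by Buchberger's algorithm.
f_1 = -3p + 5q, LT = p.
f_2 = -3p^2 + 2p, LT = p^2.

S(f_1,f_2): lcm = p^2. S = -5/3pq + 2/3p.
  leading term pq: subtract (5/9q)·f_1 from -5/3pq + 2/3p → 2/3p - 25/9q^2
  leading term p: subtract (-2/9)·f_1 from 2/3p - 25/9q^2 → -25/9q^2 + 10/9q
  leading term q^2: no divisor's leading term divides it; move -25/9q^2 to the remainder.
  leading term q: no divisor's leading term divides it; move 10/9q to the remainder.
  remainder -25/9q^2 + 10/9q ≠ 0; add k_3 = -25/9q^2 + 10/9q to the basis.

The other S-polynomials (S(f_1,k_3), S(f_2,k_3)) all reduce to 0 modulo the current basis, so we have a Gröbner basis.
Inter-reduce: drop elements whose leading term is divisible by another's, tail-reduce, and make monic.
Reduced Gröbner basis: {p - 5/3q, q^2 - 2/5q}.
Label its elements g_1 = p - 5/3q, g_2 = q^2 - 2/5q.

Reduce h = q^2 - 2/5q modulo G:
  leading term q^2: subtract (1)·g_2 from q^2 - 2/5q → 0
  normal form = 0.
Since the normal form is 0, h ∈ I.

Ideal membership is decidable via reduction modulo a Gröbner basis.

q^2 - 2/5q lies in I (it reduces to 0).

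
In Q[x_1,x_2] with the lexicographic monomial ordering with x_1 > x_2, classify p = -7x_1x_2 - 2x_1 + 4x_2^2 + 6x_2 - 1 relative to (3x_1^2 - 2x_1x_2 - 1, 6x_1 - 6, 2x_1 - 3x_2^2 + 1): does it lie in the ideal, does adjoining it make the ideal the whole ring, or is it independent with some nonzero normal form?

First compute the reduced Gröbner basis of I by Buchberger's algorithm.
f_1 = 3x_1^2 - 2x_1x_2 - 1, LT = x_1^2.
f_2 = 6x_1 - 6, LT = x_1.
f_3 = 2x_1 - 3x_2^2 + 1, LT = x_1.

S(f_1,f_2): lcm = x_1^2. S = -2/3x_1x_2 + x_1 - 1/3.
  leading term x_1x_2: subtract (-1/9x_2)·f_2 from -2/3x_1x_2 + x_1 - 1/3 → x_1 - 2/3x_2 - 1/3
  leading term x_1: subtract (1/6)·f_2 from x_1 - 2/3x_2 - 1/3 → -2/3x_2 + 2/3
  leading term x_2: no divisor's leading term divides it; move -2/3x_2 to the remainder.
  leading term 1: no divisor's leading term divides it; move 2/3 to the remainder.
  remainder -2/3x_2 + 2/3 ≠ 0; add h_4 = -2/3x_2 + 2/3 to the basis.

S(f_1,f_3): lcm = x_1^2. S = 3/2x_1x_2^2 - 2/3x_1x_2 - 1/2x_1 - 1/3.
  leading term x_1x_2^2: subtract (1/4x_2^2)·f_2 from 3/2x_1x_2^2 - 2/3x_1x_2 - 1/2x_1 - 1/3 → -2/3x_1x_2 - 1/2x_1 + 3/2x_2^2 - 1/3
  leading term x_1x_2: subtract (-1/9x_2)·f_2 from -2/3x_1x_2 - 1/2x_1 + 3/2x_2^2 - 1/3 → -1/2x_1 + 3/2x_2^2 - 2/3x_2 - 1/3
  leading term x_1: subtract (-1/12)·f_2 from -1/2x_1 + 3/2x_2^2 - 2/3x_2 - 1/3 → 3/2x_2^2 - 2/3x_2 - 5/6
  leading term x_2^2: subtract (-9/4x_2)·h_4 from 3/2x_2^2 - 2/3x_2 - 5/6 → 5/6x_2 - 5/6
  leading term x_2: subtract (-5/4)·h_4 from 5/6x_2 - 5/6 → 0
  remainder 0.

S(f_2,f_3): lcm = x_1. S = 3/2x_2^2 - 3/2.
  leading term x_2^2: subtract (-9/4x_2)·h_4 from 3/2x_2^2 - 3/2 → 3/2x_2 - 3/2
  leading term x_2: subtract (-9/4)·h_4 from 3/2x_2 - 3/2 → 0
  remainder 0.

S(f_1,h_4): leading monomials are coprime, so the S-polynomial reduces to 0 (Buchberger's first criterion).
S(f_2,h_4): leading monomials are coprime, so the S-polynomial reduces to 0 (Buchberger's first criterion).
S(f_3,h_4): leading monomials are coprime, so the S-polynomial reduces to 0 (Buchberger's first criterion).
Every S-polynomial of the final basis reduces to 0, so we have a Gröbner basis.
Inter-reduce: drop elements whose leading term is divisible by another's, tail-reduce, and make monic.
Reduced Gröbner basis: {x_1 - 1, x_2 - 1}.
Label its elements g_1 = x_1 - 1, g_2 = x_2 - 1.

Reduce p = -7x_1x_2 - 2x_1 + 4x_2^2 + 6x_2 - 1 modulo G:
  leading term x_1x_2: subtract (-7x_2)·g_1 from -7x_1x_2 - 2x_1 + 4x_2^2 + 6x_2 - 1 → -2x_1 + 4x_2^2 - x_2 - 1
  leading term x_1: subtract (-2)·g_1 from -2x_1 + 4x_2^2 - x_2 - 1 → 4x_2^2 - x_2 - 3
  leading term x_2^2: subtract (4x_2)·g_2 from 4x_2^2 - x_2 - 3 → 3x_2 - 3
  leading term x_2: subtract (3)·g_2 from 3x_2 - 3 → 0
  normal form = 0.
Since the normal form is 0, p ∈ I.

-7x_1x_2 - 2x_1 + 4x_2^2 + 6x_2 - 1 lies in I (it reduces to 0).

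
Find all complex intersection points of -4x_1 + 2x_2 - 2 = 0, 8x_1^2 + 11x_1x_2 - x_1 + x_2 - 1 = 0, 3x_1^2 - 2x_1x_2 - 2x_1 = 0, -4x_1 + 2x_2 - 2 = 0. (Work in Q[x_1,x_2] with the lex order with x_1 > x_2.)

Compute a lex Gröbner basis by Buchberger's algorithm.
f_1 = -4x_1 + 2x_2 - 2, LT = x_1.
f_2 = 8x_1^2 + 11x_1x_2 - x_1 + x_2 - 1, LT = x_1^2.
f_3 = 3x_1^2 - 2x_1x_2 - 2x_1, LT = x_1^2.
f_4 = -4x_1 + 2x_2 - 2, LT = x_1.

S(f_1,f_2): lcm = x_1^2. S = -15/8x_1x_2 + 5/8x_1 - 1/8x_2 + 1/8.
  leading term x_1x_2: subtract (15/32x_2)·f_1 from -15/8x_1x_2 + 5/8x_1 - 1/8x_2 + 1/8 → 5/8x_1 - 15/16x_2^2 + 13/16x_2 + 1/8
  leading term x_1: subtract (-5/32)·f_1 from 5/8x_1 - 15/16x_2^2 + 13/16x_2 + 1/8 → -15/16x_2^2 + 9/8x_2 - 3/16
  leading term x_2^2: no divisor's leading term divides it; move -15/16x_2^2 to the remainder.
  leading term x_2: no divisor's leading term divides it; move 9/8x_2 to the remainder.
  leading term 1: no divisor's leading term divides it; move -3/16 to the remainder.
  remainder -15/16x_2^2 + 9/8x_2 - 3/16 ≠ 0; add h_5 = -15/16x_2^2 + 9/8x_2 - 3/16 to the basis.

S(f_1,f_3): lcm = x_1^2. S = 1/6x_1x_2 + 7/6x_1.
  leading term x_1x_2: subtract (-1/24x_2)·f_1 from 1/6x_1x_2 + 7/6x_1 → 7/6x_1 + 1/12x_2^2 - 1/12x_2
  leading term x_1: subtract (-7/24)·f_1 from 7/6x_1 + 1/12x_2^2 - 1/12x_2 → 1/12x_2^2 + 1/2x_2 - 7/12
  leading term x_2^2: subtract (-4/45)·h_5 from 1/12x_2^2 + 1/2x_2 - 7/12 → 3/5x_2 - 3/5
  leading term x_2: no divisor's leading term divides it; move 3/5x_2 to the remainder.
  leading term 1: no divisor's leading term divides it; move -3/5 to the remainder.
  remainder 3/5x_2 - 3/5 ≠ 0; add h_6 = 3/5x_2 - 3/5 to the basis.

S(f_1,f_4): lcm = x_1. S = 0.
  remainder 0.

S(f_2,f_3): lcm = x_1^2. S = 49/24x_1x_2 + 13/24x_1 + 1/8x_2 - 1/8.
  leading term x_1x_2: subtract (-49/96x_2)·f_1 from 49/24x_1x_2 + 13/24x_1 + 1/8x_2 - 1/8 → 13/24x_1 + 49/48x_2^2 - 43/48x_2 - 1/8
  leading term x_1: subtract (-13/96)·f_1 from 13/24x_1 + 49/48x_2^2 - 43/48x_2 - 1/8 → 49/48x_2^2 - 5/8x_2 - 19/48
  leading term x_2^2: subtract (-49/45)·h_5 from 49/48x_2^2 - 5/8x_2 - 19/48 → 3/5x_2 - 3/5
  leading term x_2: subtract (1)·h_6 from 3/5x_2 - 3/5 → 0
  remainder 0.

S(f_2,f_4): lcm = x_1^2. S = 15/8x_1x_2 - 5/8x_1 + 1/8x_2 - 1/8.
  leading term x_1x_2: subtract (-15/32x_2)·f_1 from 15/8x_1x_2 - 5/8x_1 + 1/8x_2 - 1/8 → -5/8x_1 + 15/16x_2^2 - 13/16x_2 - 1/8
  leading term x_1: subtract (5/32)·f_1 from -5/8x_1 + 15/16x_2^2 - 13/16x_2 - 1/8 → 15/16x_2^2 - 9/8x_2 + 3/16
  leading term x_2^2: subtract (-1)·h_5 from 15/16x_2^2 - 9/8x_2 + 3/16 → 0
  remainder 0.

S(f_3,f_4): lcm = x_1^2. S = -1/6x_1x_2 - 7/6x_1.
  leading term x_1x_2: subtract (1/24x_2)·f_1 from -1/6x_1x_2 - 7/6x_1 → -7/6x_1 - 1/12x_2^2 + 1/12x_2
  leading term x_1: subtract (7/24)·f_1 from -7/6x_1 - 1/12x_2^2 + 1/12x_2 → -1/12x_2^2 - 1/2x_2 + 7/12
  leading term x_2^2: subtract (4/45)·h_5 from -1/12x_2^2 - 1/2x_2 + 7/12 → -3/5x_2 + 3/5
  leading term x_2: subtract (-1)·h_6 from -3/5x_2 + 3/5 → 0
  remainder 0.

S(f_1,h_5): leading monomials are coprime, so the S-polynomial reduces to 0 (Buchberger's first criterion).
S(f_2,h_5): leading monomials are coprime, so the S-polynomial reduces to 0 (Buchberger's first criterion).
S(f_3,h_5): leading monomials are coprime, so the S-polynomial reduces to 0 (Buchberger's first criterion).
S(f_4,h_5): leading monomials are coprime, so the S-polynomial reduces to 0 (Buchberger's first criterion).
S(f_1,h_6): leading monomials are coprime, so the S-polynomial reduces to 0 (Buchberger's first criterion).
S(f_2,h_6): leading monomials are coprime, so the S-polynomial reduces to 0 (Buchberger's first criterion).
S(f_3,h_6): leading monomials are coprime, so the S-polynomial reduces to 0 (Buchberger's first criterion).
S(f_4,h_6): leading monomials are coprime, so the S-polynomial reduces to 0 (Buchberger's first criterion).
S(h_5,h_6): lcm = x_2^2. S = -1/5x_2 + 1/5.
  leading term x_2: subtract (-1/3)·h_6 from -1/5x_2 + 1/5 → 0
  remainder 0.

Every S-polynomial of the final basis reduces to 0, so we have a Gröbner basis.
Inter-reduce: drop elements whose leading term is divisible by another's, tail-reduce, and make monic.
Reduced Gröbner basis: {x_1, x_2 - 1}.

The lex basis is triangular: the last element involves only x_2. Solving x_2 - 1 = 0 gives x_2 ∈ {1}; substituting each value into the earlier elements determines the remaining variables.
  x_2 = 1: the earlier basis element becomes x_1 = 0, giving x_1 = 0 — point (0, 1).
Check: every point annihilates each of the original generators.
Zero-dimensionality of the ideal guarantees finitely many solutions over ℂ.

{(0, 1)}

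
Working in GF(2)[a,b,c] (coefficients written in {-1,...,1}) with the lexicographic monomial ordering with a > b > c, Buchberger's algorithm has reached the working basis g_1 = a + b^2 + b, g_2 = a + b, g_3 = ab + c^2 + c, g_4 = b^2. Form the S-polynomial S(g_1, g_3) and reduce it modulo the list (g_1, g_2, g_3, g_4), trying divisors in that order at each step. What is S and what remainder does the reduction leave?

lcm(LM(g_1), LM(g_3)) = ab.
S = (lcm/LT(g_1))·g_1 − (lcm/LT(g_3))·g_3 = b^3 + b^2 + c^2 + c.
Reduce S modulo (g_1, g_2, g_3, g_4) in that order:
  leading term b^3: subtract (b)·g_4 from b^3 + b^2 + c^2 + c → b^2 + c^2 + c
  leading term b^2: subtract (1)·g_4 from b^2 + c^2 + c → c^2 + c
  leading term c^2: no divisor's leading term divides it; move c^2 to the remainder.
  leading term c: no divisor's leading term divides it; move c to the remainder.
The remainder c^2 + c is nonzero, so it would be added as the next basis element.

S(g_1, g_3) = b^3 + b^2 + c^2 + c; remainder on division = c^2 + c.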